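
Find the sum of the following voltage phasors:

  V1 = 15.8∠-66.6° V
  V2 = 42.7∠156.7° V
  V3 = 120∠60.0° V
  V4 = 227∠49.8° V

Step 1 — Convert each phasor to rectangular form:
  V1 = 15.8·(cos(-66.6°) + j·sin(-66.6°)) = 6.275 - j14.5 V
  V2 = 42.7·(cos(156.7°) + j·sin(156.7°)) = -39.22 + j16.89 V
  V3 = 120·(cos(60.0°) + j·sin(60.0°)) = 60 + j103.9 V
  V4 = 227·(cos(49.8°) + j·sin(49.8°)) = 146.5 + j173.4 V
Step 2 — Sum components: V_total = 173.6 + j279.7 V.
Step 3 — Convert to polar: |V_total| = 329.2 V, ∠V_total = 58.2°.

V_total = 329.2∠58.2° V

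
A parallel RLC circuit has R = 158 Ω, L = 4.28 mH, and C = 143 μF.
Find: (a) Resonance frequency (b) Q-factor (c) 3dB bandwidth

Step 1 — Resonance: ω₀ = 1/√(LC) = 1/√(0.00428·0.000143) = 1278 rad/s.
Step 2 — f₀ = ω₀/(2π) = 203.4 Hz.
Step 3 — Parallel Q: Q = R/(ω₀L) = 158/(1278·0.00428) = 28.88.
Step 4 — Bandwidth: Δω = ω₀/Q = 44.26 rad/s; BW = Δω/(2π) = 7.044 Hz.

(a) f₀ = 203.4 Hz  (b) Q = 28.88  (c) BW = 7.044 Hz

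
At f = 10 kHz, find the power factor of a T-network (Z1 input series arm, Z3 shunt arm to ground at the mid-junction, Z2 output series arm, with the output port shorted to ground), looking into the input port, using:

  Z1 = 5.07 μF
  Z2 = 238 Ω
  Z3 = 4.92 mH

Step 1 — Angular frequency: ω = 2π·f = 2π·1e+04 = 6.283e+04 rad/s.
Step 2 — Component impedances:
  Z1: Z = 1/(jωC) = -j/(ω·C) = 0 - j3.139 Ω
  Z2: Z = R = 238 Ω
  Z3: Z = jωL = j·6.283e+04·0.00492 = 0 + j309.1 Ω
Step 3 — With the output port shorted to ground, the output series arm Z2 runs from the junction to ground; the shunt arm Z3 also runs from the junction to ground. They appear in parallel: Z3 || Z2 = 149.4 + j115 Ω.
Step 4 — Series with input arm Z1: Z_in = Z1 + (Z3 || Z2) = 149.4 + j111.9 Ω = 186.7∠36.8° Ω.
Step 5 — Power factor: PF = cos(φ) = Re(Z)/|Z| = 149.43/186.69 = 0.8004.
Step 6 — Type: Im(Z) = 111.9 ⇒ lagging (phase φ = 36.8°).

PF = 0.8004 (lagging, φ = 36.8°)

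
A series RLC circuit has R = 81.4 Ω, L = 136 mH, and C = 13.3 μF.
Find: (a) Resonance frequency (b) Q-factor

Step 1 — Resonance condition Im(Z)=0 gives ω₀ = 1/√(LC).
Step 2 — ω₀ = 1/√(0.136·1.33e-05) = 743.5 rad/s.
Step 3 — f₀ = ω₀/(2π) = 118.3 Hz.
Step 4 — Series Q: Q = ω₀L/R = 743.5·0.136/81.4 = 1.242.

(a) f₀ = 118.3 Hz  (b) Q = 1.242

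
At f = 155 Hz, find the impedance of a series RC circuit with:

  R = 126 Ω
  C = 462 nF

Step 1 — Angular frequency: ω = 2π·f = 2π·155 = 973.9 rad/s.
Step 2 — Component impedances:
  R: Z = R = 126 Ω
  C: Z = 1/(jωC) = -j/(ω·C) = 0 - j2223 Ω
Step 3 — Series combination: Z_total = R + C = 126 - j2223 Ω = 2226∠-86.8° Ω.

Z = 126 - j2223 Ω = 2226∠-86.8° Ω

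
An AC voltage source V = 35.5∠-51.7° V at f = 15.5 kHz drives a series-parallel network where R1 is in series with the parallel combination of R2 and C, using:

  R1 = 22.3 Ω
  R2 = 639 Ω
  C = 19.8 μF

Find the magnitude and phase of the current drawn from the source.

Step 1 — Angular frequency: ω = 2π·f = 2π·1.55e+04 = 9.739e+04 rad/s.
Step 2 — Component impedances:
  R1: Z = R = 22.3 Ω
  R2: Z = R = 639 Ω
  C: Z = 1/(jωC) = -j/(ω·C) = 0 - j0.5186 Ω
Step 3 — Parallel branch: R2 || C = 1/(1/R2 + 1/C) = 0.0004209 - j0.5186 Ω.
Step 4 — Series with R1: Z_total = R1 + (R2 || C) = 22.3 - j0.5186 Ω = 22.31∠-1.3° Ω.
Step 5 — Source phasor: V = 35.5∠-51.7° V = 22 - j27.86 V.
Step 6 — Ohm's law: I = V / Z_total = (22 - j27.86) / (22.3 - j0.5186) = 1.015 - j1.226 A.
Step 7 — Convert to polar: |I| = 1.591 A, ∠I = -50.4°.

I = 1.591∠-50.4° A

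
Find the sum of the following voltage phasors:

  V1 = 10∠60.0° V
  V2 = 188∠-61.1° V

Step 1 — Convert each phasor to rectangular form:
  V1 = 10·(cos(60.0°) + j·sin(60.0°)) = 5 + j8.66 V
  V2 = 188·(cos(-61.1°) + j·sin(-61.1°)) = 90.86 - j164.6 V
Step 2 — Sum components: V_total = 95.86 - j155.9 V.
Step 3 — Convert to polar: |V_total| = 183 V, ∠V_total = -58.4°.

V_total = 183∠-58.4° V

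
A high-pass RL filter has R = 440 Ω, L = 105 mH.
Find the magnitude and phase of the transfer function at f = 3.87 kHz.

Step 1 — Angular frequency: ω = 2π·3870 = 2.432e+04 rad/s.
Step 2 — Transfer function: H(jω) = jωL/(R + jωL).
Step 3 — Numerator jωL = j·2553; denominator R + jωL = 440 + j2553.
Step 4 — H = 0.9712 + j0.1674.
Step 5 — Magnitude: |H| = 0.9855 (-0.1 dB); phase: φ = 9.8°.

|H| = 0.9855 (-0.1 dB), φ = 9.8°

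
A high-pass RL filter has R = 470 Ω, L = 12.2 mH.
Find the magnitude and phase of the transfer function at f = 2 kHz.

Step 1 — Angular frequency: ω = 2π·2000 = 1.257e+04 rad/s.
Step 2 — Transfer function: H(jω) = jωL/(R + jωL).
Step 3 — Numerator jωL = j·153.3; denominator R + jωL = 470 + j153.3.
Step 4 — H = 0.09617 + j0.2948.
Step 5 — Magnitude: |H| = 0.3101 (-10.2 dB); phase: φ = 71.9°.

|H| = 0.3101 (-10.2 dB), φ = 71.9°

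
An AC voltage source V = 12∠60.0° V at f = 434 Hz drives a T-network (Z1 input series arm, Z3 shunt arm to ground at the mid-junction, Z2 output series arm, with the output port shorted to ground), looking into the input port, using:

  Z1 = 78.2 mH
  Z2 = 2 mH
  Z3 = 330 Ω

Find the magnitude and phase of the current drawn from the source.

Step 1 — Angular frequency: ω = 2π·f = 2π·434 = 2727 rad/s.
Step 2 — Component impedances:
  Z1: Z = jωL = j·2727·0.0782 = 0 + j213.2 Ω
  Z2: Z = jωL = j·2727·0.002 = 0 + j5.454 Ω
  Z3: Z = R = 330 Ω
Step 3 — With the output port shorted to ground, the output series arm Z2 runs from the junction to ground; the shunt arm Z3 also runs from the junction to ground. They appear in parallel: Z3 || Z2 = 0.09011 + j5.452 Ω.
Step 4 — Series with input arm Z1: Z_in = Z1 + (Z3 || Z2) = 0.09011 + j218.7 Ω = 218.7∠90.0° Ω.
Step 5 — Source phasor: V = 12∠60.0° V = 6 + j10.39 V.
Step 6 — Ohm's law: I = V / Z_total = (6 + j10.39) / (0.09011 + j218.7) = 0.04753 - j0.02742 A.
Step 7 — Convert to polar: |I| = 0.05487 A, ∠I = -30.0°.

I = 0.05487∠-30.0° A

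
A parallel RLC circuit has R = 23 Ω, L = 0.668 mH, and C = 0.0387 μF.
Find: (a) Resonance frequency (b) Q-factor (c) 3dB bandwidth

Step 1 — Resonance: ω₀ = 1/√(LC) = 1/√(0.000668·3.87e-08) = 1.967e+05 rad/s.
Step 2 — f₀ = ω₀/(2π) = 3.13e+04 Hz.
Step 3 — Parallel Q: Q = R/(ω₀L) = 23/(1.967e+05·0.000668) = 0.1751.
Step 4 — Bandwidth: Δω = ω₀/Q = 1.123e+06 rad/s; BW = Δω/(2π) = 1.788e+05 Hz.

(a) f₀ = 3.13e+04 Hz  (b) Q = 0.1751  (c) BW = 1.788e+05 Hz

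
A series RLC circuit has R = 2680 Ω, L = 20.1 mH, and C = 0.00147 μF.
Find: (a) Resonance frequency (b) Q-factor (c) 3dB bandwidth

Step 1 — Resonance condition Im(Z)=0 gives ω₀ = 1/√(LC).
Step 2 — ω₀ = 1/√(0.0201·1.47e-09) = 1.84e+05 rad/s.
Step 3 — f₀ = ω₀/(2π) = 2.928e+04 Hz.
Step 4 — Series Q: Q = ω₀L/R = 1.84e+05·0.0201/2680 = 1.38.
Step 5 — 3dB bandwidth: Δω = ω₀/Q = 1.333e+05 rad/s; BW = Δω/(2π) = 2.122e+04 Hz.

(a) f₀ = 2.928e+04 Hz  (b) Q = 1.38  (c) BW = 2.122e+04 Hz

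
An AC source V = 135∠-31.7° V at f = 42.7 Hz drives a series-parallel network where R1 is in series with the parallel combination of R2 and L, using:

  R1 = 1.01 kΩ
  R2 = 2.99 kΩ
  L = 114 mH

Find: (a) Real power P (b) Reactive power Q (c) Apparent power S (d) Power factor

Step 1 — Angular frequency: ω = 2π·f = 2π·42.7 = 268.3 rad/s.
Step 2 — Component impedances:
  R1: Z = R = 1010 Ω
  R2: Z = R = 2990 Ω
  L: Z = jωL = j·268.3·0.114 = 0 + j30.59 Ω
Step 3 — Parallel branch: R2 || L = 1/(1/R2 + 1/L) = 0.3128 + j30.58 Ω.
Step 4 — Series with R1: Z_total = R1 + (R2 || L) = 1010 + j30.58 Ω = 1011∠1.7° Ω.
Step 5 — Source phasor: V = 135∠-31.7° V = 114.9 - j70.94 V.
Step 6 — Current: I = V / Z = 0.1115 - j0.07359 A = 0.1336∠-33.4° A.
Step 7 — Complex power: S = V·I* = 18.02 + j0.5455 VA.
Step 8 — Real power: P = Re(S) = 18.02 W.
Step 9 — Reactive power: Q = Im(S) = 0.5455 VAR.
Step 10 — Apparent power: |S| = 18.03 VA.
Step 11 — Power factor: PF = P/|S| = 0.9995 (lagging).

(a) P = 18.02 W  (b) Q = 0.5455 VAR  (c) S = 18.03 VA  (d) PF = 0.9995 (lagging)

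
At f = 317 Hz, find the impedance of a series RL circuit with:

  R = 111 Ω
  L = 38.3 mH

Step 1 — Angular frequency: ω = 2π·f = 2π·317 = 1992 rad/s.
Step 2 — Component impedances:
  R: Z = R = 111 Ω
  L: Z = jωL = j·1992·0.0383 = 0 + j76.28 Ω
Step 3 — Series combination: Z_total = R + L = 111 + j76.28 Ω = 134.7∠34.5° Ω.

Z = 111 + j76.28 Ω = 134.7∠34.5° Ω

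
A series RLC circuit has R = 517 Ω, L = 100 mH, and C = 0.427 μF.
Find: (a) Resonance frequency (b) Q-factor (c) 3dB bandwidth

Step 1 — Resonance condition Im(Z)=0 gives ω₀ = 1/√(LC).
Step 2 — ω₀ = 1/√(0.1·4.27e-07) = 4839 rad/s.
Step 3 — f₀ = ω₀/(2π) = 770.2 Hz.
Step 4 — Series Q: Q = ω₀L/R = 4839·0.1/517 = 0.936.
Step 5 — 3dB bandwidth: Δω = ω₀/Q = 5170 rad/s; BW = Δω/(2π) = 822.8 Hz.

(a) f₀ = 770.2 Hz  (b) Q = 0.936  (c) BW = 822.8 Hz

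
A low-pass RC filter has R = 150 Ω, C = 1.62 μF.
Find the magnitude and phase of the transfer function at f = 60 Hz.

Step 1 — Angular frequency: ω = 2π·60 = 377 rad/s.
Step 2 — Transfer function: H(jω) = 1/(1 + jωRC).
Step 3 — Denominator: 1 + jωRC = 1 + j·377·150·1.62e-06 = 1 + j0.09161.
Step 4 — H = 0.9917 - j0.09085.
Step 5 — Magnitude: |H| = 0.9958 (-0.0 dB); phase: φ = -5.2°.

|H| = 0.9958 (-0.0 dB), φ = -5.2°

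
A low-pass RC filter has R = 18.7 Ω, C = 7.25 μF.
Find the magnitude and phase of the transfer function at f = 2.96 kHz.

Step 1 — Angular frequency: ω = 2π·2960 = 1.86e+04 rad/s.
Step 2 — Transfer function: H(jω) = 1/(1 + jωRC).
Step 3 — Denominator: 1 + jωRC = 1 + j·1.86e+04·18.7·7.25e-06 = 1 + j2.521.
Step 4 — H = 0.1359 - j0.3427.
Step 5 — Magnitude: |H| = 0.3687 (-8.7 dB); phase: φ = -68.4°.

|H| = 0.3687 (-8.7 dB), φ = -68.4°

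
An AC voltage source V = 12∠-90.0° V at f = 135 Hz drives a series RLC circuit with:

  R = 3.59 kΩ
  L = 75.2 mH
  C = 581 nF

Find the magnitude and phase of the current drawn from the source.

Step 1 — Angular frequency: ω = 2π·f = 2π·135 = 848.2 rad/s.
Step 2 — Component impedances:
  R: Z = R = 3590 Ω
  L: Z = jωL = j·848.2·0.0752 = 0 + j63.79 Ω
  C: Z = 1/(jωC) = -j/(ω·C) = 0 - j2029 Ω
Step 3 — Series combination: Z_total = R + L + C = 3590 - j1965 Ω = 4093∠-28.7° Ω.
Step 4 — Source phasor: V = 12∠-90.0° V = 0 - j12 V.
Step 5 — Ohm's law: I = V / Z_total = (0 - j12) / (3590 - j1965) = 0.001408 - j0.002572 A.
Step 6 — Convert to polar: |I| = 0.002932 A, ∠I = -61.3°.

I = 0.002932∠-61.3° A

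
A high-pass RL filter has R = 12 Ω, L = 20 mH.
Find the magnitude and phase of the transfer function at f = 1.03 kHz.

Step 1 — Angular frequency: ω = 2π·1030 = 6472 rad/s.
Step 2 — Transfer function: H(jω) = jωL/(R + jωL).
Step 3 — Numerator jωL = j·129.4; denominator R + jωL = 12 + j129.4.
Step 4 — H = 0.9915 + j0.09192.
Step 5 — Magnitude: |H| = 0.9957 (-0.0 dB); phase: φ = 5.3°.

|H| = 0.9957 (-0.0 dB), φ = 5.3°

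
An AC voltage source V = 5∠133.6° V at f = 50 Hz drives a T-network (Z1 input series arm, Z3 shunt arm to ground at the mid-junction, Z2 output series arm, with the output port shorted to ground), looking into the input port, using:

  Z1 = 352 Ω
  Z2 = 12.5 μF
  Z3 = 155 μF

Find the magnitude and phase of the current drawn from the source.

Step 1 — Angular frequency: ω = 2π·f = 2π·50 = 314.2 rad/s.
Step 2 — Component impedances:
  Z1: Z = R = 352 Ω
  Z2: Z = 1/(jωC) = -j/(ω·C) = 0 - j254.6 Ω
  Z3: Z = 1/(jωC) = -j/(ω·C) = 0 - j20.54 Ω
Step 3 — With the output port shorted to ground, the output series arm Z2 runs from the junction to ground; the shunt arm Z3 also runs from the junction to ground. They appear in parallel: Z3 || Z2 = 0 - j19 Ω.
Step 4 — Series with input arm Z1: Z_in = Z1 + (Z3 || Z2) = 352 - j19 Ω = 352.5∠-3.1° Ω.
Step 5 — Source phasor: V = 5∠133.6° V = -3.448 + j3.621 V.
Step 6 — Ohm's law: I = V / Z_total = (-3.448 + j3.621) / (352 - j19) = -0.01032 + j0.009729 A.
Step 7 — Convert to polar: |I| = 0.01418 A, ∠I = 136.7°.

I = 0.01418∠136.7° A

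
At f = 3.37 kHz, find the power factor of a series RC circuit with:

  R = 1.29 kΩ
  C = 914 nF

Step 1 — Angular frequency: ω = 2π·f = 2π·3370 = 2.117e+04 rad/s.
Step 2 — Component impedances:
  R: Z = R = 1290 Ω
  C: Z = 1/(jωC) = -j/(ω·C) = 0 - j51.67 Ω
Step 3 — Series combination: Z_total = R + C = 1290 - j51.67 Ω = 1291∠-2.3° Ω.
Step 4 — Power factor: PF = cos(φ) = Re(Z)/|Z| = 1290/1291 = 0.9992.
Step 5 — Type: Im(Z) = -51.67 ⇒ leading (phase φ = -2.3°).

PF = 0.9992 (leading, φ = -2.3°)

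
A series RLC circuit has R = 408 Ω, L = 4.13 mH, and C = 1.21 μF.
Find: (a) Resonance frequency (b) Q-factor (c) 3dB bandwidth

Step 1 — Resonance condition Im(Z)=0 gives ω₀ = 1/√(LC).
Step 2 — ω₀ = 1/√(0.00413·1.21e-06) = 1.415e+04 rad/s.
Step 3 — f₀ = ω₀/(2π) = 2251 Hz.
Step 4 — Series Q: Q = ω₀L/R = 1.415e+04·0.00413/408 = 0.1432.
Step 5 — 3dB bandwidth: Δω = ω₀/Q = 9.879e+04 rad/s; BW = Δω/(2π) = 1.572e+04 Hz.

(a) f₀ = 2251 Hz  (b) Q = 0.1432  (c) BW = 1.572e+04 Hz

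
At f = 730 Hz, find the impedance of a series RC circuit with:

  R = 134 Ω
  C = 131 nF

Step 1 — Angular frequency: ω = 2π·f = 2π·730 = 4587 rad/s.
Step 2 — Component impedances:
  R: Z = R = 134 Ω
  C: Z = 1/(jωC) = -j/(ω·C) = 0 - j1664 Ω
Step 3 — Series combination: Z_total = R + C = 134 - j1664 Ω = 1670∠-85.4° Ω.

Z = 134 - j1664 Ω = 1670∠-85.4° Ω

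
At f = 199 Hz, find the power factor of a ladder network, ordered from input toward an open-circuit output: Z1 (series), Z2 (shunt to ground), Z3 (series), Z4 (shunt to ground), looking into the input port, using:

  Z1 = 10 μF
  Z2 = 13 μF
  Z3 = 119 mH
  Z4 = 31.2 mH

Step 1 — Angular frequency: ω = 2π·f = 2π·199 = 1250 rad/s.
Step 2 — Component impedances:
  Z1: Z = 1/(jωC) = -j/(ω·C) = 0 - j79.98 Ω
  Z2: Z = 1/(jωC) = -j/(ω·C) = 0 - j61.52 Ω
  Z3: Z = jωL = j·1250·0.119 = 0 + j148.8 Ω
  Z4: Z = jωL = j·1250·0.0312 = 0 + j39.01 Ω
Step 3 — Ladder network (open output): work backward from the far end, alternating series and parallel combinations. Z_in = 0 - j171.5 Ω = 171.5∠-90.0° Ω.
Step 4 — Power factor: PF = cos(φ) = Re(Z)/|Z| = 0/171.5 = 0.
Step 5 — Type: Im(Z) = -171.5 ⇒ leading (phase φ = -90.0°).

PF = 0 (leading, φ = -90.0°)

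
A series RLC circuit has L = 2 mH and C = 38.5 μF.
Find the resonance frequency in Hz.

Step 1 — Resonance condition Im(Z)=0 gives ω₀ = 1/√(LC).
Step 2 — ω₀ = 1/√(0.002·3.85e-05) = 3604 rad/s.
Step 3 — f₀ = ω₀/(2π) = 573.6 Hz.

f₀ = 573.6 Hz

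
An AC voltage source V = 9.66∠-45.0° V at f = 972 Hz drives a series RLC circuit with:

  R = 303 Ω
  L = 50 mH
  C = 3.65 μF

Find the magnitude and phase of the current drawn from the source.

Step 1 — Angular frequency: ω = 2π·f = 2π·972 = 6107 rad/s.
Step 2 — Component impedances:
  R: Z = R = 303 Ω
  L: Z = jωL = j·6107·0.05 = 0 + j305.4 Ω
  C: Z = 1/(jωC) = -j/(ω·C) = 0 - j44.86 Ω
Step 3 — Series combination: Z_total = R + L + C = 303 + j260.5 Ω = 399.6∠40.7° Ω.
Step 4 — Source phasor: V = 9.66∠-45.0° V = 6.831 - j6.831 V.
Step 5 — Ohm's law: I = V / Z_total = (6.831 - j6.831) / (303 + j260.5) = 0.001818 - j0.02411 A.
Step 6 — Convert to polar: |I| = 0.02417 A, ∠I = -85.7°.

I = 0.02417∠-85.7° A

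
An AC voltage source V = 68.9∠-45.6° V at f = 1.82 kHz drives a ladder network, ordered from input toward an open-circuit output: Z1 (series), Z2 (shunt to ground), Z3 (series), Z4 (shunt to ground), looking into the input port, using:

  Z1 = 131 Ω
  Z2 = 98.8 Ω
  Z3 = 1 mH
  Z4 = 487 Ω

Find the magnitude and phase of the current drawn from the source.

Step 1 — Angular frequency: ω = 2π·f = 2π·1820 = 1.144e+04 rad/s.
Step 2 — Component impedances:
  Z1: Z = R = 131 Ω
  Z2: Z = R = 98.8 Ω
  Z3: Z = jωL = j·1.144e+04·0.001 = 0 + j11.44 Ω
  Z4: Z = R = 487 Ω
Step 3 — Ladder network (open output): work backward from the far end, alternating series and parallel combinations. Z_in = 213.1 + j0.3252 Ω = 213.1∠0.1° Ω.
Step 4 — Source phasor: V = 68.9∠-45.6° V = 48.21 - j49.23 V.
Step 5 — Ohm's law: I = V / Z_total = (48.21 - j49.23) / (213.1 + j0.3252) = 0.2258 - j0.2313 A.
Step 6 — Convert to polar: |I| = 0.3233 A, ∠I = -45.7°.

I = 0.3233∠-45.7° A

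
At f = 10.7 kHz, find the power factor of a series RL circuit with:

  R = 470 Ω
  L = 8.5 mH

Step 1 — Angular frequency: ω = 2π·f = 2π·1.07e+04 = 6.723e+04 rad/s.
Step 2 — Component impedances:
  R: Z = R = 470 Ω
  L: Z = jωL = j·6.723e+04·0.0085 = 0 + j571.5 Ω
Step 3 — Series combination: Z_total = R + L = 470 + j571.5 Ω = 739.9∠50.6° Ω.
Step 4 — Power factor: PF = cos(φ) = Re(Z)/|Z| = 470/739.9 = 0.6352.
Step 5 — Type: Im(Z) = 571.5 ⇒ lagging (phase φ = 50.6°).

PF = 0.6352 (lagging, φ = 50.6°)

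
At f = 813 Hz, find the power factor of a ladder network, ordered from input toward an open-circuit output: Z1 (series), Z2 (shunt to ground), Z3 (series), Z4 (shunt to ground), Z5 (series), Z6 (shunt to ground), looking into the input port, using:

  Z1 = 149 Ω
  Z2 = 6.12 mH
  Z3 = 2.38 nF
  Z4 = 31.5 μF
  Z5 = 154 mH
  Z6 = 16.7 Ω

Step 1 — Angular frequency: ω = 2π·f = 2π·813 = 5108 rad/s.
Step 2 — Component impedances:
  Z1: Z = R = 149 Ω
  Z2: Z = jωL = j·5108·0.00612 = 0 + j31.26 Ω
  Z3: Z = 1/(jωC) = -j/(ω·C) = 0 - j8.225e+04 Ω
  Z4: Z = 1/(jωC) = -j/(ω·C) = 0 - j6.215 Ω
  Z5: Z = jωL = j·5108·0.154 = 0 + j786.7 Ω
  Z6: Z = R = 16.7 Ω
Step 3 — Ladder network (open output): work backward from the far end, alternating series and parallel combinations. Z_in = 149 + j31.27 Ω = 152.2∠11.9° Ω.
Step 4 — Power factor: PF = cos(φ) = Re(Z)/|Z| = 149/152.25 = 0.9787.
Step 5 — Type: Im(Z) = 31.27 ⇒ lagging (phase φ = 11.9°).

PF = 0.9787 (lagging, φ = 11.9°)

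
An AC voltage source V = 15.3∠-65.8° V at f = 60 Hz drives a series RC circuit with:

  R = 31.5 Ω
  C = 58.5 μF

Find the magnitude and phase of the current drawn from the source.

Step 1 — Angular frequency: ω = 2π·f = 2π·60 = 377 rad/s.
Step 2 — Component impedances:
  R: Z = R = 31.5 Ω
  C: Z = 1/(jωC) = -j/(ω·C) = 0 - j45.34 Ω
Step 3 — Series combination: Z_total = R + C = 31.5 - j45.34 Ω = 55.21∠-55.2° Ω.
Step 4 — Source phasor: V = 15.3∠-65.8° V = 6.272 - j13.96 V.
Step 5 — Ohm's law: I = V / Z_total = (6.272 - j13.96) / (31.5 - j45.34) = 0.2724 - j0.05092 A.
Step 6 — Convert to polar: |I| = 0.2771 A, ∠I = -10.6°.

I = 0.2771∠-10.6° A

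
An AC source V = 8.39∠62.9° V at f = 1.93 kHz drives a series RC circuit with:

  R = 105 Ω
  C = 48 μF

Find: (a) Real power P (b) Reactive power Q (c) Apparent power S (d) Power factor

Step 1 — Angular frequency: ω = 2π·f = 2π·1930 = 1.213e+04 rad/s.
Step 2 — Component impedances:
  R: Z = R = 105 Ω
  C: Z = 1/(jωC) = -j/(ω·C) = 0 - j1.718 Ω
Step 3 — Series combination: Z_total = R + C = 105 - j1.718 Ω = 105∠-0.9° Ω.
Step 4 — Source phasor: V = 8.39∠62.9° V = 3.822 + j7.469 V.
Step 5 — Current: I = V / Z = 0.03523 + j0.07171 A = 0.07989∠63.8° A.
Step 6 — Complex power: S = V·I* = 0.6702 - j0.01097 VA.
Step 7 — Real power: P = Re(S) = 0.6702 W.
Step 8 — Reactive power: Q = Im(S) = -0.01097 VAR.
Step 9 — Apparent power: |S| = 0.6703 VA.
Step 10 — Power factor: PF = P/|S| = 0.9999 (leading).

(a) P = 0.6702 W  (b) Q = -0.01097 VAR  (c) S = 0.6703 VA  (d) PF = 0.9999 (leading)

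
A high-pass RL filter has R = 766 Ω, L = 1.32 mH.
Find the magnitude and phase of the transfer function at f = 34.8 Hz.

Step 1 — Angular frequency: ω = 2π·34.8 = 218.7 rad/s.
Step 2 — Transfer function: H(jω) = jωL/(R + jωL).
Step 3 — Numerator jωL = j·0.2886; denominator R + jωL = 766 + j0.2886.
Step 4 — H = 1.42e-07 + j0.0003768.
Step 5 — Magnitude: |H| = 0.0003768 (-68.5 dB); phase: φ = 90.0°.

|H| = 0.0003768 (-68.5 dB), φ = 90.0°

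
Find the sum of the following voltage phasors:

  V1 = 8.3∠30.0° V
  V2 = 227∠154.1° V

Step 1 — Convert each phasor to rectangular form:
  V1 = 8.3·(cos(30.0°) + j·sin(30.0°)) = 7.188 + j4.15 V
  V2 = 227·(cos(154.1°) + j·sin(154.1°)) = -204.2 + j99.15 V
Step 2 — Sum components: V_total = -197 + j103.3 V.
Step 3 — Convert to polar: |V_total| = 222.5 V, ∠V_total = 152.3°.

V_total = 222.5∠152.3° V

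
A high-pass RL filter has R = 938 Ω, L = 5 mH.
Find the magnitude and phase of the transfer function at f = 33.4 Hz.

Step 1 — Angular frequency: ω = 2π·33.4 = 209.9 rad/s.
Step 2 — Transfer function: H(jω) = jωL/(R + jωL).
Step 3 — Numerator jωL = j·1.049; denominator R + jωL = 938 + j1.049.
Step 4 — H = 1.251e-06 + j0.001119.
Step 5 — Magnitude: |H| = 0.001119 (-59.0 dB); phase: φ = 89.9°.

|H| = 0.001119 (-59.0 dB), φ = 89.9°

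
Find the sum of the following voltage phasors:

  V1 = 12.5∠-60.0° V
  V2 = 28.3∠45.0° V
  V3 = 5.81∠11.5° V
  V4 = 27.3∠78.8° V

Step 1 — Convert each phasor to rectangular form:
  V1 = 12.5·(cos(-60.0°) + j·sin(-60.0°)) = 6.25 - j10.83 V
  V2 = 28.3·(cos(45.0°) + j·sin(45.0°)) = 20.01 + j20.01 V
  V3 = 5.81·(cos(11.5°) + j·sin(11.5°)) = 5.693 + j1.158 V
  V4 = 27.3·(cos(78.8°) + j·sin(78.8°)) = 5.303 + j26.78 V
Step 2 — Sum components: V_total = 37.26 + j37.12 V.
Step 3 — Convert to polar: |V_total| = 52.6 V, ∠V_total = 44.9°.

V_total = 52.6∠44.9° V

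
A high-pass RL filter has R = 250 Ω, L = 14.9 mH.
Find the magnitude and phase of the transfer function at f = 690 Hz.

Step 1 — Angular frequency: ω = 2π·690 = 4335 rad/s.
Step 2 — Transfer function: H(jω) = jωL/(R + jωL).
Step 3 — Numerator jωL = j·64.6; denominator R + jωL = 250 + j64.6.
Step 4 — H = 0.06259 + j0.2422.
Step 5 — Magnitude: |H| = 0.2502 (-12.0 dB); phase: φ = 75.5°.

|H| = 0.2502 (-12.0 dB), φ = 75.5°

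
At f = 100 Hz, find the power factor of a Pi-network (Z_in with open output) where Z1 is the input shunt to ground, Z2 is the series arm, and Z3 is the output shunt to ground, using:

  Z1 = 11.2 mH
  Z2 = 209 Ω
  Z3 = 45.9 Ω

Step 1 — Angular frequency: ω = 2π·f = 2π·100 = 628.3 rad/s.
Step 2 — Component impedances:
  Z1: Z = jωL = j·628.3·0.0112 = 0 + j7.037 Ω
  Z2: Z = R = 209 Ω
  Z3: Z = R = 45.9 Ω
Step 3 — With open output, the series arm Z2 and the output shunt Z3 appear in series to ground: Z2 + Z3 = 254.9 Ω.
Step 4 — Parallel with input shunt Z1: Z_in = Z1 || (Z2 + Z3) = 0.1941 + j7.032 Ω = 7.034∠88.4° Ω.
Step 5 — Power factor: PF = cos(φ) = Re(Z)/|Z| = 0.19413/7.0345 = 0.0276.
Step 6 — Type: Im(Z) = 7.032 ⇒ lagging (phase φ = 88.4°).

PF = 0.0276 (lagging, φ = 88.4°)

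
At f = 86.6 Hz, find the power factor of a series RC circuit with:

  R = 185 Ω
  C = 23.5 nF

Step 1 — Angular frequency: ω = 2π·f = 2π·86.6 = 544.1 rad/s.
Step 2 — Component impedances:
  R: Z = R = 185 Ω
  C: Z = 1/(jωC) = -j/(ω·C) = 0 - j7.82e+04 Ω
Step 3 — Series combination: Z_total = R + C = 185 - j7.82e+04 Ω = 7.821e+04∠-89.9° Ω.
Step 4 — Power factor: PF = cos(φ) = Re(Z)/|Z| = 185/78205 = 0.002366.
Step 5 — Type: Im(Z) = -7.82e+04 ⇒ leading (phase φ = -89.9°).

PF = 0.002366 (leading, φ = -89.9°)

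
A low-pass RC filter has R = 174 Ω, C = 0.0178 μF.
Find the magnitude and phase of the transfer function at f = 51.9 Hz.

Step 1 — Angular frequency: ω = 2π·51.9 = 326.1 rad/s.
Step 2 — Transfer function: H(jω) = 1/(1 + jωRC).
Step 3 — Denominator: 1 + jωRC = 1 + j·326.1·174·1.78e-08 = 1 + j0.00101.
Step 4 — H = 1 - j0.00101.
Step 5 — Magnitude: |H| = 1 (-0.0 dB); phase: φ = -0.1°.

|H| = 1 (-0.0 dB), φ = -0.1°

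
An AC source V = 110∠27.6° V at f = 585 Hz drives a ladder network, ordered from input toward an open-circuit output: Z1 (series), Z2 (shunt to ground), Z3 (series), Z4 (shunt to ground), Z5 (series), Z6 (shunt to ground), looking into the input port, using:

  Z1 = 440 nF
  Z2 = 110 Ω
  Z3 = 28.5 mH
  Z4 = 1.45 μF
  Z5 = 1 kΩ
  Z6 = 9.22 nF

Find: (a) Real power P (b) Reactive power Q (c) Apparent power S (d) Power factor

Step 1 — Angular frequency: ω = 2π·f = 2π·585 = 3676 rad/s.
Step 2 — Component impedances:
  Z1: Z = 1/(jωC) = -j/(ω·C) = 0 - j618.3 Ω
  Z2: Z = R = 110 Ω
  Z3: Z = jωL = j·3676·0.0285 = 0 + j104.8 Ω
  Z4: Z = 1/(jωC) = -j/(ω·C) = 0 - j187.6 Ω
  Z5: Z = R = 1000 Ω
  Z6: Z = 1/(jωC) = -j/(ω·C) = 0 - j2.951e+04 Ω
Step 3 — Ladder network (open output): work backward from the far end, alternating series and parallel combinations. Z_in = 39.11 - j670.9 Ω = 672.1∠-86.7° Ω.
Step 4 — Source phasor: V = 110∠27.6° V = 97.48 + j50.96 V.
Step 5 — Current: I = V / Z = -0.06726 + j0.1492 A = 0.1637∠114.3° A.
Step 6 — Complex power: S = V·I* = 1.048 - j17.97 VA.
Step 7 — Real power: P = Re(S) = 1.048 W.
Step 8 — Reactive power: Q = Im(S) = -17.97 VAR.
Step 9 — Apparent power: |S| = 18 VA.
Step 10 — Power factor: PF = P/|S| = 0.05819 (leading).

(a) P = 1.048 W  (b) Q = -17.97 VAR  (c) S = 18 VA  (d) PF = 0.05819 (leading)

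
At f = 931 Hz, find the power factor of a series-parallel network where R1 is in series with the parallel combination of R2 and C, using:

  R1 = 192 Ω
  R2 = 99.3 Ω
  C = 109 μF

Step 1 — Angular frequency: ω = 2π·f = 2π·931 = 5850 rad/s.
Step 2 — Component impedances:
  R1: Z = R = 192 Ω
  R2: Z = R = 99.3 Ω
  C: Z = 1/(jωC) = -j/(ω·C) = 0 - j1.568 Ω
Step 3 — Parallel branch: R2 || C = 1/(1/R2 + 1/C) = 0.02476 - j1.568 Ω.
Step 4 — Series with R1: Z_total = R1 + (R2 || C) = 192 - j1.568 Ω = 192∠-0.5° Ω.
Step 5 — Power factor: PF = cos(φ) = Re(Z)/|Z| = 192/192 = 1.
Step 6 — Type: Im(Z) = -1.568 ⇒ leading (phase φ = -0.5°).

PF = 1 (leading, φ = -0.5°)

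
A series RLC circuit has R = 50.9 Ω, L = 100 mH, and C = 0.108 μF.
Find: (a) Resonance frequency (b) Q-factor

Step 1 — Resonance condition Im(Z)=0 gives ω₀ = 1/√(LC).
Step 2 — ω₀ = 1/√(0.1·1.08e-07) = 9623 rad/s.
Step 3 — f₀ = ω₀/(2π) = 1531 Hz.
Step 4 — Series Q: Q = ω₀L/R = 9623·0.1/50.9 = 18.9.

(a) f₀ = 1531 Hz  (b) Q = 18.9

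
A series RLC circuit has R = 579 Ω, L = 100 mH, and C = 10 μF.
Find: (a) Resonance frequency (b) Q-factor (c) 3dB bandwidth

Step 1 — Resonance: ω₀ = 1/√(LC) = 1/√(0.1·1e-05) = 1000 rad/s.
Step 2 — f₀ = ω₀/(2π) = 159.2 Hz.
Step 3 — Series Q: Q = ω₀L/R = 1000·0.1/579 = 0.1727.
Step 4 — Bandwidth: Δω = ω₀/Q = 5790 rad/s; BW = Δω/(2π) = 921.5 Hz.

(a) f₀ = 159.2 Hz  (b) Q = 0.1727  (c) BW = 921.5 Hz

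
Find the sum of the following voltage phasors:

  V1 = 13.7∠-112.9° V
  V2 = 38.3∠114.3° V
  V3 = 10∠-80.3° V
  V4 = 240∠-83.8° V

Step 1 — Convert each phasor to rectangular form:
  V1 = 13.7·(cos(-112.9°) + j·sin(-112.9°)) = -5.331 - j12.62 V
  V2 = 38.3·(cos(114.3°) + j·sin(114.3°)) = -15.76 + j34.91 V
  V3 = 10·(cos(-80.3°) + j·sin(-80.3°)) = 1.685 - j9.857 V
  V4 = 240·(cos(-83.8°) + j·sin(-83.8°)) = 25.92 - j238.6 V
Step 2 — Sum components: V_total = 6.513 - j226.2 V.
Step 3 — Convert to polar: |V_total| = 226.3 V, ∠V_total = -88.4°.

V_total = 226.3∠-88.4° V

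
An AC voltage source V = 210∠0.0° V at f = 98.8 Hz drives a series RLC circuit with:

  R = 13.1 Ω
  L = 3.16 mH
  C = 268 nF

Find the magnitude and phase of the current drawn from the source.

Step 1 — Angular frequency: ω = 2π·f = 2π·98.8 = 620.8 rad/s.
Step 2 — Component impedances:
  R: Z = R = 13.1 Ω
  L: Z = jωL = j·620.8·0.00316 = 0 + j1.962 Ω
  C: Z = 1/(jωC) = -j/(ω·C) = 0 - j6011 Ω
Step 3 — Series combination: Z_total = R + L + C = 13.1 - j6009 Ω = 6009∠-89.9° Ω.
Step 4 — Source phasor: V = 210∠0.0° V = 210 V.
Step 5 — Ohm's law: I = V / Z_total = (210) / (13.1 - j6009) = 7.619e-05 + j0.03495 A.
Step 6 — Convert to polar: |I| = 0.03495 A, ∠I = 89.9°.

I = 0.03495∠89.9° A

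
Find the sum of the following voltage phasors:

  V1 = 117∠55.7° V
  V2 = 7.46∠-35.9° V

Step 1 — Convert each phasor to rectangular form:
  V1 = 117·(cos(55.7°) + j·sin(55.7°)) = 65.93 + j96.65 V
  V2 = 7.46·(cos(-35.9°) + j·sin(-35.9°)) = 6.043 - j4.374 V
Step 2 — Sum components: V_total = 71.98 + j92.28 V.
Step 3 — Convert to polar: |V_total| = 117 V, ∠V_total = 52.0°.

V_total = 117∠52.0° V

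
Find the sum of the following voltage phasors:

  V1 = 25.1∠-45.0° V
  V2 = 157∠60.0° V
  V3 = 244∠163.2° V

Step 1 — Convert each phasor to rectangular form:
  V1 = 25.1·(cos(-45.0°) + j·sin(-45.0°)) = 17.75 - j17.75 V
  V2 = 157·(cos(60.0°) + j·sin(60.0°)) = 78.5 + j136 V
  V3 = 244·(cos(163.2°) + j·sin(163.2°)) = -233.6 + j70.52 V
Step 2 — Sum components: V_total = -137.3 + j188.7 V.
Step 3 — Convert to polar: |V_total| = 233.4 V, ∠V_total = 126.0°.

V_total = 233.4∠126.0° V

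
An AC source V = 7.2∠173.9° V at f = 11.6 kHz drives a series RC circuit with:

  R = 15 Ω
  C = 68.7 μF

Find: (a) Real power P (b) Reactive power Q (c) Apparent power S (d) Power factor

Step 1 — Angular frequency: ω = 2π·f = 2π·1.16e+04 = 7.288e+04 rad/s.
Step 2 — Component impedances:
  R: Z = R = 15 Ω
  C: Z = 1/(jωC) = -j/(ω·C) = 0 - j0.1997 Ω
Step 3 — Series combination: Z_total = R + C = 15 - j0.1997 Ω = 15∠-0.8° Ω.
Step 4 — Source phasor: V = 7.2∠173.9° V = -7.159 + j0.7651 V.
Step 5 — Current: I = V / Z = -0.4779 + j0.04464 A = 0.48∠174.7° A.
Step 6 — Complex power: S = V·I* = 3.455 - j0.04601 VA.
Step 7 — Real power: P = Re(S) = 3.455 W.
Step 8 — Reactive power: Q = Im(S) = -0.04601 VAR.
Step 9 — Apparent power: |S| = 3.456 VA.
Step 10 — Power factor: PF = P/|S| = 0.9999 (leading).

(a) P = 3.455 W  (b) Q = -0.04601 VAR  (c) S = 3.456 VA  (d) PF = 0.9999 (leading)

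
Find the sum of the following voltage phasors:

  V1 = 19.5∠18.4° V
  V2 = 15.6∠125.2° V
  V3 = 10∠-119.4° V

Step 1 — Convert each phasor to rectangular form:
  V1 = 19.5·(cos(18.4°) + j·sin(18.4°)) = 18.5 + j6.155 V
  V2 = 15.6·(cos(125.2°) + j·sin(125.2°)) = -8.992 + j12.75 V
  V3 = 10·(cos(-119.4°) + j·sin(-119.4°)) = -4.909 - j8.712 V
Step 2 — Sum components: V_total = 4.602 + j10.19 V.
Step 3 — Convert to polar: |V_total| = 11.18 V, ∠V_total = 65.7°.

V_total = 11.18∠65.7° V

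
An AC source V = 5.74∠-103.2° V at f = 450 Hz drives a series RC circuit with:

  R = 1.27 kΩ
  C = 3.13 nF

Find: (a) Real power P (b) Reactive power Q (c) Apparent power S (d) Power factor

Step 1 — Angular frequency: ω = 2π·f = 2π·450 = 2827 rad/s.
Step 2 — Component impedances:
  R: Z = R = 1270 Ω
  C: Z = 1/(jωC) = -j/(ω·C) = 0 - j1.13e+05 Ω
Step 3 — Series combination: Z_total = R + C = 1270 - j1.13e+05 Ω = 1.13e+05∠-89.4° Ω.
Step 4 — Source phasor: V = 5.74∠-103.2° V = -1.311 - j5.588 V.
Step 5 — Current: I = V / Z = 4.932e-05 - j1.215e-05 A = 5.08e-05∠-13.8° A.
Step 6 — Complex power: S = V·I* = 3.277e-06 - j0.0002915 VA.
Step 7 — Real power: P = Re(S) = 3.277e-06 W.
Step 8 — Reactive power: Q = Im(S) = -0.0002915 VAR.
Step 9 — Apparent power: |S| = 0.0002916 VA.
Step 10 — Power factor: PF = P/|S| = 0.01124 (leading).

(a) P = 3.277e-06 W  (b) Q = -0.0002915 VAR  (c) S = 0.0002916 VA  (d) PF = 0.01124 (leading)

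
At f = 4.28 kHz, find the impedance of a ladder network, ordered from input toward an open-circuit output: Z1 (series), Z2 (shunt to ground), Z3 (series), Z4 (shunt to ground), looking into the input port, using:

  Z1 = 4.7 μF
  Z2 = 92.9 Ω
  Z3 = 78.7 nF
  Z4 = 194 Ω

Step 1 — Angular frequency: ω = 2π·f = 2π·4280 = 2.689e+04 rad/s.
Step 2 — Component impedances:
  Z1: Z = 1/(jωC) = -j/(ω·C) = 0 - j7.912 Ω
  Z2: Z = R = 92.9 Ω
  Z3: Z = 1/(jωC) = -j/(ω·C) = 0 - j472.5 Ω
  Z4: Z = R = 194 Ω
Step 3 — Ladder network (open output): work backward from the far end, alternating series and parallel combinations. Z_in = 84.8 - j21.26 Ω = 87.42∠-14.1° Ω.

Z = 84.8 - j21.26 Ω = 87.42∠-14.1° Ω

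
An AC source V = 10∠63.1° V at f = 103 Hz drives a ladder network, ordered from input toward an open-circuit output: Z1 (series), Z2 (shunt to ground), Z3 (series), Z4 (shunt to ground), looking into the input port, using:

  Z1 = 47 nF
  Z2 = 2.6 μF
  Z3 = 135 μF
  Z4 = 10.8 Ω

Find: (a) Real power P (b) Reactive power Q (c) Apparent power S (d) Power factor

Step 1 — Angular frequency: ω = 2π·f = 2π·103 = 647.2 rad/s.
Step 2 — Component impedances:
  Z1: Z = 1/(jωC) = -j/(ω·C) = 0 - j3.288e+04 Ω
  Z2: Z = 1/(jωC) = -j/(ω·C) = 0 - j594.3 Ω
  Z3: Z = 1/(jωC) = -j/(ω·C) = 0 - j11.45 Ω
  Z4: Z = R = 10.8 Ω
Step 3 — Ladder network (open output): work backward from the far end, alternating series and parallel combinations. Z_in = 10.39 - j3.289e+04 Ω = 3.289e+04∠-90.0° Ω.
Step 4 — Source phasor: V = 10∠63.1° V = 4.524 + j8.918 V.
Step 5 — Current: I = V / Z = -0.0002711 + j0.0001377 A = 0.0003041∠153.1° A.
Step 6 — Complex power: S = V·I* = 9.608e-07 - j0.003041 VA.
Step 7 — Real power: P = Re(S) = 9.608e-07 W.
Step 8 — Reactive power: Q = Im(S) = -0.003041 VAR.
Step 9 — Apparent power: |S| = 0.003041 VA.
Step 10 — Power factor: PF = P/|S| = 0.000316 (leading).

(a) P = 9.608e-07 W  (b) Q = -0.003041 VAR  (c) S = 0.003041 VA  (d) PF = 0.000316 (leading)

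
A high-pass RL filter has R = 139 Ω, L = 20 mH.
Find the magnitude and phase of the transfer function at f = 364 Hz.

Step 1 — Angular frequency: ω = 2π·364 = 2287 rad/s.
Step 2 — Transfer function: H(jω) = jωL/(R + jωL).
Step 3 — Numerator jωL = j·45.74; denominator R + jωL = 139 + j45.74.
Step 4 — H = 0.09771 + j0.2969.
Step 5 — Magnitude: |H| = 0.3126 (-10.1 dB); phase: φ = 71.8°.

|H| = 0.3126 (-10.1 dB), φ = 71.8°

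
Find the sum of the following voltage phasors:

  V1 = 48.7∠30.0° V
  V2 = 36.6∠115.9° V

Step 1 — Convert each phasor to rectangular form:
  V1 = 48.7·(cos(30.0°) + j·sin(30.0°)) = 42.18 + j24.35 V
  V2 = 36.6·(cos(115.9°) + j·sin(115.9°)) = -15.99 + j32.92 V
Step 2 — Sum components: V_total = 26.19 + j57.27 V.
Step 3 — Convert to polar: |V_total| = 62.98 V, ∠V_total = 65.4°.

V_total = 62.98∠65.4° V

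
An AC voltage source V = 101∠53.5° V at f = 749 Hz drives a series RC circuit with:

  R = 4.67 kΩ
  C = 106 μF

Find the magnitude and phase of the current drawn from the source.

Step 1 — Angular frequency: ω = 2π·f = 2π·749 = 4706 rad/s.
Step 2 — Component impedances:
  R: Z = R = 4670 Ω
  C: Z = 1/(jωC) = -j/(ω·C) = 0 - j2.005 Ω
Step 3 — Series combination: Z_total = R + C = 4670 - j2.005 Ω = 4670∠-0.0° Ω.
Step 4 — Source phasor: V = 101∠53.5° V = 60.08 + j81.19 V.
Step 5 — Ohm's law: I = V / Z_total = (60.08 + j81.19) / (4670 - j2.005) = 0.01286 + j0.01739 A.
Step 6 — Convert to polar: |I| = 0.02163 A, ∠I = 53.5°.

I = 0.02163∠53.5° A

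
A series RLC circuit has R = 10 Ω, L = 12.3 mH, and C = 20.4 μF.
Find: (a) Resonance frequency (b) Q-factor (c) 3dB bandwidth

Step 1 — Resonance condition Im(Z)=0 gives ω₀ = 1/√(LC).
Step 2 — ω₀ = 1/√(0.0123·2.04e-05) = 1996 rad/s.
Step 3 — f₀ = ω₀/(2π) = 317.7 Hz.
Step 4 — Series Q: Q = ω₀L/R = 1996·0.0123/10 = 2.455.
Step 5 — 3dB bandwidth: Δω = ω₀/Q = 813 rad/s; BW = Δω/(2π) = 129.4 Hz.

(a) f₀ = 317.7 Hz  (b) Q = 2.455  (c) BW = 129.4 Hz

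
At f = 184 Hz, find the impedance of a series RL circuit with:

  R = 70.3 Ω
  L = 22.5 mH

Step 1 — Angular frequency: ω = 2π·f = 2π·184 = 1156 rad/s.
Step 2 — Component impedances:
  R: Z = R = 70.3 Ω
  L: Z = jωL = j·1156·0.0225 = 0 + j26.01 Ω
Step 3 — Series combination: Z_total = R + L = 70.3 + j26.01 Ω = 74.96∠20.3° Ω.

Z = 70.3 + j26.01 Ω = 74.96∠20.3° Ω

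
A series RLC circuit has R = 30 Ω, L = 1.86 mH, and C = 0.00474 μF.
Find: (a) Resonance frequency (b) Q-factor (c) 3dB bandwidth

Step 1 — Resonance: ω₀ = 1/√(LC) = 1/√(0.00186·4.74e-09) = 3.368e+05 rad/s.
Step 2 — f₀ = ω₀/(2π) = 5.36e+04 Hz.
Step 3 — Series Q: Q = ω₀L/R = 3.368e+05·0.00186/30 = 20.88.
Step 4 — Bandwidth: Δω = ω₀/Q = 1.613e+04 rad/s; BW = Δω/(2π) = 2567 Hz.

(a) f₀ = 5.36e+04 Hz  (b) Q = 20.88  (c) BW = 2567 Hz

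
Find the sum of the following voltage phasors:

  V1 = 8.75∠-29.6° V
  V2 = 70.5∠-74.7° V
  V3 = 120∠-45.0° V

Step 1 — Convert each phasor to rectangular form:
  V1 = 8.75·(cos(-29.6°) + j·sin(-29.6°)) = 7.608 - j4.322 V
  V2 = 70.5·(cos(-74.7°) + j·sin(-74.7°)) = 18.6 - j68 V
  V3 = 120·(cos(-45.0°) + j·sin(-45.0°)) = 84.85 - j84.85 V
Step 2 — Sum components: V_total = 111.1 - j157.2 V.
Step 3 — Convert to polar: |V_total| = 192.5 V, ∠V_total = -54.8°.

V_total = 192.5∠-54.8° V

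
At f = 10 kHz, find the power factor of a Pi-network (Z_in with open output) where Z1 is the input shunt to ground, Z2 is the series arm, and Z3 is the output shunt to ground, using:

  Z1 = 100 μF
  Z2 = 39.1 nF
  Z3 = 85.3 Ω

Step 1 — Angular frequency: ω = 2π·f = 2π·1e+04 = 6.283e+04 rad/s.
Step 2 — Component impedances:
  Z1: Z = 1/(jωC) = -j/(ω·C) = 0 - j0.1592 Ω
  Z2: Z = 1/(jωC) = -j/(ω·C) = 0 - j407 Ω
  Z3: Z = R = 85.3 Ω
Step 3 — With open output, the series arm Z2 and the output shunt Z3 appear in series to ground: Z2 + Z3 = 85.3 - j407 Ω.
Step 4 — Parallel with input shunt Z1: Z_in = Z1 || (Z2 + Z3) = 1.248e-05 - j0.1591 Ω = 0.1591∠-90.0° Ω.
Step 5 — Power factor: PF = cos(φ) = Re(Z)/|Z| = 1.2483e-05/0.1591 = 7.846e-05.
Step 6 — Type: Im(Z) = -0.1591 ⇒ leading (phase φ = -90.0°).

PF = 7.846e-05 (leading, φ = -90.0°)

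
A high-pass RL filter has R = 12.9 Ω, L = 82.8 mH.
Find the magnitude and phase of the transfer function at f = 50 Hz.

Step 1 — Angular frequency: ω = 2π·50 = 314.2 rad/s.
Step 2 — Transfer function: H(jω) = jωL/(R + jωL).
Step 3 — Numerator jωL = j·26.01; denominator R + jωL = 12.9 + j26.01.
Step 4 — H = 0.8026 + j0.398.
Step 5 — Magnitude: |H| = 0.8959 (-1.0 dB); phase: φ = 26.4°.

|H| = 0.8959 (-1.0 dB), φ = 26.4°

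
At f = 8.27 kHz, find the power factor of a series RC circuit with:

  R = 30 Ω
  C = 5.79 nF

Step 1 — Angular frequency: ω = 2π·f = 2π·8270 = 5.196e+04 rad/s.
Step 2 — Component impedances:
  R: Z = R = 30 Ω
  C: Z = 1/(jωC) = -j/(ω·C) = 0 - j3324 Ω
Step 3 — Series combination: Z_total = R + C = 30 - j3324 Ω = 3324∠-89.5° Ω.
Step 4 — Power factor: PF = cos(φ) = Re(Z)/|Z| = 30/3324 = 0.009025.
Step 5 — Type: Im(Z) = -3324 ⇒ leading (phase φ = -89.5°).

PF = 0.009025 (leading, φ = -89.5°)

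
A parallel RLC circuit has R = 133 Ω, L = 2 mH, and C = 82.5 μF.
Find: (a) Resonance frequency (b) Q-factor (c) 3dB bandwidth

Step 1 — Resonance: ω₀ = 1/√(LC) = 1/√(0.002·8.25e-05) = 2462 rad/s.
Step 2 — f₀ = ω₀/(2π) = 391.8 Hz.
Step 3 — Parallel Q: Q = R/(ω₀L) = 133/(2462·0.002) = 27.01.
Step 4 — Bandwidth: Δω = ω₀/Q = 91.14 rad/s; BW = Δω/(2π) = 14.5 Hz.

(a) f₀ = 391.8 Hz  (b) Q = 27.01  (c) BW = 14.5 Hz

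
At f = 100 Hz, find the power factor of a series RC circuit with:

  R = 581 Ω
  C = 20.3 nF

Step 1 — Angular frequency: ω = 2π·f = 2π·100 = 628.3 rad/s.
Step 2 — Component impedances:
  R: Z = R = 581 Ω
  C: Z = 1/(jωC) = -j/(ω·C) = 0 - j7.84e+04 Ω
Step 3 — Series combination: Z_total = R + C = 581 - j7.84e+04 Ω = 7.84e+04∠-89.6° Ω.
Step 4 — Power factor: PF = cos(φ) = Re(Z)/|Z| = 581/78404 = 0.00741.
Step 5 — Type: Im(Z) = -7.84e+04 ⇒ leading (phase φ = -89.6°).

PF = 0.00741 (leading, φ = -89.6°)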